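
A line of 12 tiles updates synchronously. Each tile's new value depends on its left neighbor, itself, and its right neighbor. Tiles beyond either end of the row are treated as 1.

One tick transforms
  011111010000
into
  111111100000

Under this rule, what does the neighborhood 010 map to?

At position 7 the neighborhood is 010; the next row has 0 there.

0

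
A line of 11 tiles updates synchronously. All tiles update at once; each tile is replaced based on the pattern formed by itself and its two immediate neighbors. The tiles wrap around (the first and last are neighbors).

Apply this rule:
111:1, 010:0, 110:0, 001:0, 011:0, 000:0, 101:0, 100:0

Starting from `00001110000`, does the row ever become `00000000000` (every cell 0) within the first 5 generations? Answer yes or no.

00000100000
00000000000
all cells are 0 at generation 2

yes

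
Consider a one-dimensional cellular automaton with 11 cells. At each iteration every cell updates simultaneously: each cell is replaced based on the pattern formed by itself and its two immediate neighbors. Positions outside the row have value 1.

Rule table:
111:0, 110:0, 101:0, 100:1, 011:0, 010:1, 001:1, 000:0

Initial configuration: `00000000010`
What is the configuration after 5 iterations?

10000000110
01000001000
01100011101
00010100000
10110110001

10110110001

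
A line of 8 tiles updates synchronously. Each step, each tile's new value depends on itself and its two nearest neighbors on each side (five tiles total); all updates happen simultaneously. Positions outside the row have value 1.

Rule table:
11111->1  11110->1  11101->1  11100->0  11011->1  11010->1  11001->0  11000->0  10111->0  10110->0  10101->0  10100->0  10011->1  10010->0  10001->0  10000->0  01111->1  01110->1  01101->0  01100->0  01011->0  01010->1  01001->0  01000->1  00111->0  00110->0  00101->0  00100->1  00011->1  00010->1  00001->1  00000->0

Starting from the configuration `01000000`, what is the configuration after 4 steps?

10100011
11010101
11101000
11110101

11110101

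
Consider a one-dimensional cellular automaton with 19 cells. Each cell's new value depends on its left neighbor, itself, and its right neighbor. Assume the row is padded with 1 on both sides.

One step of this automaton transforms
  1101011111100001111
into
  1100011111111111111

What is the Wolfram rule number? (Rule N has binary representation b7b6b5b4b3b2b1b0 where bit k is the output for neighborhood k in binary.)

position 0: 111 → 1  (bit 7 = 1)
position 1: 110 → 1  (bit 6 = 1)
position 2: 101 → 0  (bit 5 = 0)
position 11: 100 → 1  (bit 4 = 1)
position 5: 011 → 1  (bit 3 = 1)
position 3: 010 → 0  (bit 2 = 0)
position 14: 001 → 1  (bit 1 = 1)
position 12: 000 → 1  (bit 0 = 1)
bits b7..b0 = 11011011 = 219

219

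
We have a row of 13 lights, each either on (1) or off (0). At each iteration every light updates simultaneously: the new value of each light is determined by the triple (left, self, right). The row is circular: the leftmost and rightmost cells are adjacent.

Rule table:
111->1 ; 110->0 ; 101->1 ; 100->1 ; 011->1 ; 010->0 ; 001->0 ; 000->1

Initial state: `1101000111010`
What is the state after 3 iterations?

1011011010110

1010110110101
0101101101011
1011011010110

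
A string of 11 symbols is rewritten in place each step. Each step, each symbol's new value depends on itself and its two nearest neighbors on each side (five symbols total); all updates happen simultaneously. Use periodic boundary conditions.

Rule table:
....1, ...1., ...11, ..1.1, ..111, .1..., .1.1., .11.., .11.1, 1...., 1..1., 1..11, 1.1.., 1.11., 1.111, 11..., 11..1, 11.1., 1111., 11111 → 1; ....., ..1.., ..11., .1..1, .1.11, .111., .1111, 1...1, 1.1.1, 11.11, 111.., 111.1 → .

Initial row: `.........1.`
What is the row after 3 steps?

1......11.1
111..11.1.1
.1.11.11..1

.1.11.11..1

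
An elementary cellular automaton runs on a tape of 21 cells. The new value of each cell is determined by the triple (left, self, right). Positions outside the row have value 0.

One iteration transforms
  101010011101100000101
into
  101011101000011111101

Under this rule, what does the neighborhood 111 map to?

At position 8 the neighborhood is 111; the next row has 1 there.

1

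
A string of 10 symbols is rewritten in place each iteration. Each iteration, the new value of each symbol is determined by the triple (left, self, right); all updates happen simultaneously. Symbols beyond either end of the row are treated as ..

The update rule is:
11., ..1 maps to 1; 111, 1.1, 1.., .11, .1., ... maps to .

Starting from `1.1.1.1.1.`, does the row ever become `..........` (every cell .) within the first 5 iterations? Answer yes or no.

yes

..........
all cells are . at iteration 1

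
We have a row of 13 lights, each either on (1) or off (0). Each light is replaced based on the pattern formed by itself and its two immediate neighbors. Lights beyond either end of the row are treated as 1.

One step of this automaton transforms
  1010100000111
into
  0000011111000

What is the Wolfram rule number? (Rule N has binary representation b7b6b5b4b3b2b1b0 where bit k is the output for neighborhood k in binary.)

19

position 11: 111 → 0  (bit 7 = 0)
position 0: 110 → 0  (bit 6 = 0)
position 1: 101 → 0  (bit 5 = 0)
position 5: 100 → 1  (bit 4 = 1)
position 10: 011 → 0  (bit 3 = 0)
position 2: 010 → 0  (bit 2 = 0)
position 9: 001 → 1  (bit 1 = 1)
position 6: 000 → 1  (bit 0 = 1)
bits b7..b0 = 00010011 = 19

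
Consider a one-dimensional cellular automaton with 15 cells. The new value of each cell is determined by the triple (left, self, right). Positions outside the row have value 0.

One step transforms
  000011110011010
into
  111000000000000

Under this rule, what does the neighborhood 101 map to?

At position 12 the neighborhood is 101; the next row has 0 there.

0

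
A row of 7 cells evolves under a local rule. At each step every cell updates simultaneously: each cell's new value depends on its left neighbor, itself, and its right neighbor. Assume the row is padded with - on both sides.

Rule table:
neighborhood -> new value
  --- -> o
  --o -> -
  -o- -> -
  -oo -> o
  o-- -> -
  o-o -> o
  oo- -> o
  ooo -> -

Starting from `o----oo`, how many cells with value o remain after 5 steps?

--oo-oo
o-ooooo
-oo---o
-oo-o--
-ooo--o
count of o: 4

4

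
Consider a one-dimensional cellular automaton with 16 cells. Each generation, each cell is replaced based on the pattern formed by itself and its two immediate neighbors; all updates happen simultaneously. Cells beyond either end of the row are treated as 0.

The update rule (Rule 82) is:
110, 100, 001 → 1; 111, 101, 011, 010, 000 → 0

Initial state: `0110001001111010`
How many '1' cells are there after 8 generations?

1011010110001001
0001000011010110
0010100101000011
0100011000100101
1010101101011000
0000000100001100
0000001010010110
0000010001100011
count of 1: 5

5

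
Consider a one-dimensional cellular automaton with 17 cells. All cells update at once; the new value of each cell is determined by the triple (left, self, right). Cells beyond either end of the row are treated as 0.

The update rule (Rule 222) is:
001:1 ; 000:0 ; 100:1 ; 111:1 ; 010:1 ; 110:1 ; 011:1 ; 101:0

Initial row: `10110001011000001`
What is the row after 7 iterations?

iteration 1: 10111011011100011
iteration 2: 10111011011110111
iteration 3: 10111011011110111  (fixed point — unchanged through iteration 7)

10111011011110111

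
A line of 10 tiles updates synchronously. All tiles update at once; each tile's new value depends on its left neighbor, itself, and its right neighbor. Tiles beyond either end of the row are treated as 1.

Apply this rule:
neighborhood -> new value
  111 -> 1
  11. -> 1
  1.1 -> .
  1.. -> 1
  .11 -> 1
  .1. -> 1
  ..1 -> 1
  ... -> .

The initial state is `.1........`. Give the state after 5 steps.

.111111111

step 1: .11......1
step 2: .111....11
step 3: .1111..111
step 4: .111111111
step 5: .111111111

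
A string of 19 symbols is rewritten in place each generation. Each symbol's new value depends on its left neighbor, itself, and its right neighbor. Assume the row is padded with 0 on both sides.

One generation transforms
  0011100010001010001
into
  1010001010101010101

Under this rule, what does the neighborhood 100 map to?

0

At position 5 the neighborhood is 100; the next row has 0 there.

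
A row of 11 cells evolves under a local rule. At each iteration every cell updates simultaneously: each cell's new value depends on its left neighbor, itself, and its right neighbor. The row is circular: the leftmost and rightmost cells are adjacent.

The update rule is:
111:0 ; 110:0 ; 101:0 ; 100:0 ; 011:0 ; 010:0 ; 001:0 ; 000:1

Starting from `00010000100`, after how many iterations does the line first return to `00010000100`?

2

11000110001
00010000100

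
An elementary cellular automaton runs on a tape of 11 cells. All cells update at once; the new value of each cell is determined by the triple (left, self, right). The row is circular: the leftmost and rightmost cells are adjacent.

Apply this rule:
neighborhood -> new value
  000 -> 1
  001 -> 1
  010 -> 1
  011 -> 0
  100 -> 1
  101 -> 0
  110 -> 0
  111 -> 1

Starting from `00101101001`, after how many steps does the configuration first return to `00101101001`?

11100001111
11011110111
10001100011
01110011101
00101101001

5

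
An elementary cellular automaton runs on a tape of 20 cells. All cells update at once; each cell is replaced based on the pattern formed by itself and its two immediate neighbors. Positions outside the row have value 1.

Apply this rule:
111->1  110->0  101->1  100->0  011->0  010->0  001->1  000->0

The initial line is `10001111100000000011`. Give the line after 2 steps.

step 1: 00010111000000000101
step 2: 00101010000000001010

00101010000000001010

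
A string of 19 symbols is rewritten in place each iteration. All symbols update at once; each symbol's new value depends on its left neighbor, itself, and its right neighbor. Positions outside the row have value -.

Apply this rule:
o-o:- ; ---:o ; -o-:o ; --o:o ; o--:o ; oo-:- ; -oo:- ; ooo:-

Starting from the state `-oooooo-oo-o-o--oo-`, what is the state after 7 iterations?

------------oooo---

o----------o-ooo--o
oooooooooooo----ooo
------------oooo---
oooooooooooo----ooo  (repeats iteration 2; period 2)
iteration 7: ------------oooo---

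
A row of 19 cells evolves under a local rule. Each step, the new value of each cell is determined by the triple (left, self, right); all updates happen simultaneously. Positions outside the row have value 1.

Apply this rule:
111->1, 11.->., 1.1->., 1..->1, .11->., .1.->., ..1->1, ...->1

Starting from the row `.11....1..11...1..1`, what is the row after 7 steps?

...1111.11..111.11.
111.11....11.1.....
11....1111....11111
1.1111.11.1111.1111
...11......11...111
111..111111..111.11
11.11.1111.11.1...1

11.11.1111.11.1...1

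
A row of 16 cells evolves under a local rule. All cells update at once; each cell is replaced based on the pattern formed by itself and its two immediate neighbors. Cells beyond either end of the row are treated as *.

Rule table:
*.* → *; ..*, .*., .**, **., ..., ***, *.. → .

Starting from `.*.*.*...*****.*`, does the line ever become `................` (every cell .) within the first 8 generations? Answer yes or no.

generation 1: *.*.*.........*.
generation 2: .*.*...........*
generation 3: *.*.............
generation 4: .*..............
generation 5: *...............
generation 6: ................
all cells are . at generation 6

yes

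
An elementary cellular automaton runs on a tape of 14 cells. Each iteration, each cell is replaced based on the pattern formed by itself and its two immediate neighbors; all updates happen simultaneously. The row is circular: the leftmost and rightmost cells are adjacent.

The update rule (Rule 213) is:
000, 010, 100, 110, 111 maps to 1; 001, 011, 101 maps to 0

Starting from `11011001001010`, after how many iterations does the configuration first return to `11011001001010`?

01001101101010
01100100101011
00110110101001
10010010101101
11011010100100
01001010110110
01101010010011
00101011011001
10101001001101
10101101100100
10100100110110
10110110010010
10010011011010
11011001001010

14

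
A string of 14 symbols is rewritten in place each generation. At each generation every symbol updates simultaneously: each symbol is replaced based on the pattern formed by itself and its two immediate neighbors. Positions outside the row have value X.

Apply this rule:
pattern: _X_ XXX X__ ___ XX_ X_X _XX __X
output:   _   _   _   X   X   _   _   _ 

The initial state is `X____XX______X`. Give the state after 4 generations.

X_XX_____X_XX_

generation 1: X_XX__X_XXXX__
generation 2: X__X_______X__
generation 3: X____XXXXX____
generation 4: X_XX_____X_XX_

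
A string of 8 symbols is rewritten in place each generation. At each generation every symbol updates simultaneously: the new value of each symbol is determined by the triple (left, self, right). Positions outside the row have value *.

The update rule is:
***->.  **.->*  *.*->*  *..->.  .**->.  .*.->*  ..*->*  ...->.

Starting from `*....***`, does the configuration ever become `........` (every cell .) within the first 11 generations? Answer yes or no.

*...*...
*..**..*
*.*.*.*.
********
........
all cells are . at generation 5

yes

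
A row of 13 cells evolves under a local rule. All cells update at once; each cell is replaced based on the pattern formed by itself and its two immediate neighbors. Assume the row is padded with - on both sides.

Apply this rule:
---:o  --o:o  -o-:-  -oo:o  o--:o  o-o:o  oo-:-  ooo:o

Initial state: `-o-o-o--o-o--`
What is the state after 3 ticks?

o-o-oo-o-oo-o

o-o-o-oo-o-oo
-o-o-oo-o-oo-
o-o-oo-o-oo-o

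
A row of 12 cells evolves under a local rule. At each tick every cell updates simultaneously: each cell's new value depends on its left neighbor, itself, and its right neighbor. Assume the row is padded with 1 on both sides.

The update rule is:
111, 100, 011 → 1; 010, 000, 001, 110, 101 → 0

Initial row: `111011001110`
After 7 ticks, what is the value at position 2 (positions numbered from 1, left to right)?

0

110010101100
101000001010
000100000000
100010000000
010001000000
001000100000
100100010000
position 2 holds 0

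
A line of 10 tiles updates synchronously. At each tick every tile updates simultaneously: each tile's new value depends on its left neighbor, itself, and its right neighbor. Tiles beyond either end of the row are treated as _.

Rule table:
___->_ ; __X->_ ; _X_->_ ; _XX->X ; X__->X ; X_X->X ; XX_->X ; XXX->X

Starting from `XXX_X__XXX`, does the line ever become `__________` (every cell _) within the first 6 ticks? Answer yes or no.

no

XXXX_X_XXX
XXXXX_XXXX
XXXXXXXXXX
XXXXXXXXXX  (fixed point — unchanged through tick 6)
tick 6 is XXXXXXXXXX, still not uniform _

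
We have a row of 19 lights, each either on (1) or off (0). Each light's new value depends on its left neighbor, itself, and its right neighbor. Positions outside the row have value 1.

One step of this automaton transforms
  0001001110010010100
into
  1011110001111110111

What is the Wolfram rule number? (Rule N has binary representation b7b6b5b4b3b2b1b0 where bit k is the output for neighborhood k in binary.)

position 7: 111 → 0  (bit 7 = 0)
position 8: 110 → 0  (bit 6 = 0)
position 15: 101 → 0  (bit 5 = 0)
position 0: 100 → 1  (bit 4 = 1)
position 6: 011 → 0  (bit 3 = 0)
position 3: 010 → 1  (bit 2 = 1)
position 2: 001 → 1  (bit 1 = 1)
position 1: 000 → 0  (bit 0 = 0)
bits b7..b0 = 00010110 = 22

22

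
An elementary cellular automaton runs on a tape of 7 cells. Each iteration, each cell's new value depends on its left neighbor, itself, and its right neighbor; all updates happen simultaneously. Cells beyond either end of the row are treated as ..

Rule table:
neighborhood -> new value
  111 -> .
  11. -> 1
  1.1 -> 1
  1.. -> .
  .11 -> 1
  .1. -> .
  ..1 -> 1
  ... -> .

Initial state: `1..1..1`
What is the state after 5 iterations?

..1..1.
.1..1..
1..1...
..1....
.1.....

.1.....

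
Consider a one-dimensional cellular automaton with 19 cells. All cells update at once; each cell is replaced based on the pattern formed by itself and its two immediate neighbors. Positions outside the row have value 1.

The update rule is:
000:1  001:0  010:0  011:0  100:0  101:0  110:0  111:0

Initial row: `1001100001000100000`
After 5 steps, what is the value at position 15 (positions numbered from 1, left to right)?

0

step 1: 0000001100010001110
step 2: 0111100001000100000
step 3: 0000001100010001110  (repeats step 1; period 2)
step 5: 0000001100010001110
position 15 holds 0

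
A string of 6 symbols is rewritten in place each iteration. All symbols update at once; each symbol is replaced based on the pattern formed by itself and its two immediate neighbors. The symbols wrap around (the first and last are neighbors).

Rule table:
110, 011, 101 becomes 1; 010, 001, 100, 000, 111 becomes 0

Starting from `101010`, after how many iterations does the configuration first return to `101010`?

iteration 1: 010101
iteration 2: 101010

2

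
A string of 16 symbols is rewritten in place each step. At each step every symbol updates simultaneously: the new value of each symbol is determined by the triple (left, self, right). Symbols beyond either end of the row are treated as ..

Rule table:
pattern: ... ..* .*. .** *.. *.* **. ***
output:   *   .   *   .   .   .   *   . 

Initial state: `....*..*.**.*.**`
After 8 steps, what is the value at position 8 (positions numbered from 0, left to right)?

.

***.*..*..*.*..*
..*.*..*..*.*..*
*.*.*..*..*.*..*
*.*.*..*..*.*..*  (fixed point — unchanged through step 8)
position 8 holds .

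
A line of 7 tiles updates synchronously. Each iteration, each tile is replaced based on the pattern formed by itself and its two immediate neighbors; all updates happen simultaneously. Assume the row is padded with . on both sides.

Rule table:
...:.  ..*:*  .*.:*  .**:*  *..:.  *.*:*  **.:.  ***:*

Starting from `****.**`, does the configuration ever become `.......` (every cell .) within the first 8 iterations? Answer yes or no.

no

***.**.
**.**..
*.**...
***....
**.....
*......
*......  (fixed point — unchanged through iteration 8)
iteration 8 is *......, still not uniform .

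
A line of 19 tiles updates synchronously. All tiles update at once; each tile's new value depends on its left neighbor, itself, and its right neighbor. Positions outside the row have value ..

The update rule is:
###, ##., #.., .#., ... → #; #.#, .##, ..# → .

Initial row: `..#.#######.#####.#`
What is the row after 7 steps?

step 1: #.#..######..####.#
step 2: #.##..######..###.#
step 3: #..##..######..##.#
step 4: ##..##..######..#.#
step 5: .##..##..######.#.#
step 6: ..##..##..#####.#.#
step 7: #..##..##..####.#.#

#..##..##..####.#.#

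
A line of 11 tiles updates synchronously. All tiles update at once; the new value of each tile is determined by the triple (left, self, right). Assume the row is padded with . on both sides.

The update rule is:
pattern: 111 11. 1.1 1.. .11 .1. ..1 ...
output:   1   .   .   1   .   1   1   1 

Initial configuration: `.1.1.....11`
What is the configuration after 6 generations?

11.111111..
....1111.11
1111.11....
.11....1111
1..1111.11.
111.11....1

111.11....1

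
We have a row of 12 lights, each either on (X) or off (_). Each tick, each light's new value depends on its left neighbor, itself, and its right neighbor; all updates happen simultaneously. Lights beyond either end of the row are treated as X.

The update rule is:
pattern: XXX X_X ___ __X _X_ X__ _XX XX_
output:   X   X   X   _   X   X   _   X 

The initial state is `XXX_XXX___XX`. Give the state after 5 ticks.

XXXXXXXX_XXX

XXXX_XXXX__X
XXXXX_XXXX__
XXXXXX_XXXX_
XXXXXXX_XXXX
XXXXXXXX_XXX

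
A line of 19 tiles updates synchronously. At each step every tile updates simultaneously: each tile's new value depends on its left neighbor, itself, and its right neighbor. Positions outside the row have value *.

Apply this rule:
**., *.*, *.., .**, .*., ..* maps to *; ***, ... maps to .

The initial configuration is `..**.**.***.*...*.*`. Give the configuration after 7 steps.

.......*********.**

*********.****.****
........***..***...
*......**.****.**.*
**....*****..******
.**..**...****.....
********.**..**...*
.......*********.**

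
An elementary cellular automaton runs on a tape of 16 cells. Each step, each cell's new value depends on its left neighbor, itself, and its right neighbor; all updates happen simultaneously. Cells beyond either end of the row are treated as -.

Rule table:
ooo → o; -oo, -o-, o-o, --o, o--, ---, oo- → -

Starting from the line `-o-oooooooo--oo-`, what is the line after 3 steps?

----oooooo------
-----oooo-------
------oo--------

------oo--------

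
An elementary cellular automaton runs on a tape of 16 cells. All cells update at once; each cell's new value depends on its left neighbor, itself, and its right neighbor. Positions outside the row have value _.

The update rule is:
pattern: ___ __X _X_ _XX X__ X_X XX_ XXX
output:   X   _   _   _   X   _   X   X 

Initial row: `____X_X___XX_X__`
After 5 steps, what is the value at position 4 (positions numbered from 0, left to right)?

XXX____XX__X__XX
_XXXXX__XX__X__X
__XXXXX__XX__X__
X__XXXXX__XX__XX
_X__XXXXX__XX__X
position 4 holds X

X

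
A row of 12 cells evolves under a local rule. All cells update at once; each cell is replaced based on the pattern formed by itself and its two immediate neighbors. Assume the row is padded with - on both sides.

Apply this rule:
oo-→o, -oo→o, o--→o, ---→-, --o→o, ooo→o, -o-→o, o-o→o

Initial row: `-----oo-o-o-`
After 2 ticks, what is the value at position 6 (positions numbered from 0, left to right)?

o

----oooooooo
---ooooooooo
position 6 holds o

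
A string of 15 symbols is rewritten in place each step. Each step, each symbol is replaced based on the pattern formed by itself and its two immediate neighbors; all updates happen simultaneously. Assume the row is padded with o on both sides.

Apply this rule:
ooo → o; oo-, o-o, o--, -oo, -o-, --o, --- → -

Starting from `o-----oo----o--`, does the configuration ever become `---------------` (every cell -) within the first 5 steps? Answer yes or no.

yes

---------------
all cells are - at step 1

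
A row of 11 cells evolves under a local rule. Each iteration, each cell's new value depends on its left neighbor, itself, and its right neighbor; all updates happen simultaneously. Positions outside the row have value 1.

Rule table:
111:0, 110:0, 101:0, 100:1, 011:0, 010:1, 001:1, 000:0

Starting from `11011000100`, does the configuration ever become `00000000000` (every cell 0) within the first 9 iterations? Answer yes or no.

yes

00000101111
10001100000
01010010001
01011111010
01000000010
01100000110
00010001000
10111011101
00000000000
all cells are 0 at iteration 9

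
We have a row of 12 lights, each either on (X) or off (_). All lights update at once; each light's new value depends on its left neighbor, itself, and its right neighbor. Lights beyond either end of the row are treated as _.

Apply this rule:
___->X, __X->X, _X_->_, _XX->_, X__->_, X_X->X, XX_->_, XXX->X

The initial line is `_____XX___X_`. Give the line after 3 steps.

XXXXX___XX__
_XXX__XX___X
X_X__X___XX_

X_X__X___XX_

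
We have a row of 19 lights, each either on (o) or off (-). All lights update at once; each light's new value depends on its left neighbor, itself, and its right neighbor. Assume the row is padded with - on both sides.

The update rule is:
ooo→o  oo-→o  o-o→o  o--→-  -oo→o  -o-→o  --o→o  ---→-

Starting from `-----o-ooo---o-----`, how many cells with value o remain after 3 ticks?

12

tick 1: ----oooooo--oo-----
tick 2: ---ooooooo-ooo-----
tick 3: --oooooooooooo-----
count of o: 12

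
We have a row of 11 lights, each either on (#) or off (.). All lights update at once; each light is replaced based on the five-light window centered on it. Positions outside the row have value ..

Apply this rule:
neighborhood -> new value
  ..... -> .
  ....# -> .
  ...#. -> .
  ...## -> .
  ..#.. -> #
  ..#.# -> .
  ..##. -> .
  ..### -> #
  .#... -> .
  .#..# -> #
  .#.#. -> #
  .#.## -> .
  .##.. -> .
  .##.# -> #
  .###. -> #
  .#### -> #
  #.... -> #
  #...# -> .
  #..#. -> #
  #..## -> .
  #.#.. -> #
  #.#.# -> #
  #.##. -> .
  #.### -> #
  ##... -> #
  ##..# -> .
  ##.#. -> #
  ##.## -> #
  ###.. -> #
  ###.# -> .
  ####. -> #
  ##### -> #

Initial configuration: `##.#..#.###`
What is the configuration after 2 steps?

.#####..###
.#####..###

.#####..###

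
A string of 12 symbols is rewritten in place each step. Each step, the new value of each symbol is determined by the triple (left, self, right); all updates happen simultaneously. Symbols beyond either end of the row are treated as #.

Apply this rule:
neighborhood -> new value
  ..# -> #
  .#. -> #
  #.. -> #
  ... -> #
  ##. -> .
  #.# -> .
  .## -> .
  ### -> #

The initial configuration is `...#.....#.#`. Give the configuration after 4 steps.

#######.###.

step 1: ##########..
step 2: #########.##
step 3: ########...#
step 4: #######.###.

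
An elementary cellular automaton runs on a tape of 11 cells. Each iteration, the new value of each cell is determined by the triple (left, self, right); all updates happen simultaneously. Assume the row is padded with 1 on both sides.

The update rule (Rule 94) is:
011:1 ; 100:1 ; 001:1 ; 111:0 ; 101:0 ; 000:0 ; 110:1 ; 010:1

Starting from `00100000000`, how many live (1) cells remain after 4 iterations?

7

iteration 1: 11110000001
iteration 2: 00011000011
iteration 3: 10111100110
iteration 4: 10100111110
count of 1: 7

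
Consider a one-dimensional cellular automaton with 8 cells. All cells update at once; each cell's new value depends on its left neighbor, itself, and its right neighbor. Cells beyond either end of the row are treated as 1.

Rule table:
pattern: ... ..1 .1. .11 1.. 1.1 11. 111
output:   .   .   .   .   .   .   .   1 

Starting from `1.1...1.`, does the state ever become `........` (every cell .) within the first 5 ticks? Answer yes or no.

........
all cells are . at tick 1

yes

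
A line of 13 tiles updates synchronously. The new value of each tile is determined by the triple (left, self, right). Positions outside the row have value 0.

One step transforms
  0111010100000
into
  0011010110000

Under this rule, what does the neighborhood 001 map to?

0

At position 0 the neighborhood is 001; the next row has 0 there.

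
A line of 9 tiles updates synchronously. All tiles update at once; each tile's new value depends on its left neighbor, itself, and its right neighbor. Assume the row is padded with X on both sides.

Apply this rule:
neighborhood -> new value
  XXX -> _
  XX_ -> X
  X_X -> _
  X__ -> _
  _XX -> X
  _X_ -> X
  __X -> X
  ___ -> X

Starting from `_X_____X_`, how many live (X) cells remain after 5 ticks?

_X_XXXXX_
_X_X___X_
_X_X_XXX_
_X_X_X_X_
_X_X_X_X_
count of X: 4

4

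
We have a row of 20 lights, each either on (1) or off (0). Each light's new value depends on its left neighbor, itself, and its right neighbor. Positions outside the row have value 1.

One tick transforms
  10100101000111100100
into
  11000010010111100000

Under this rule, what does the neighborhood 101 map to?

At position 1 the neighborhood is 101; the next row has 1 there.

1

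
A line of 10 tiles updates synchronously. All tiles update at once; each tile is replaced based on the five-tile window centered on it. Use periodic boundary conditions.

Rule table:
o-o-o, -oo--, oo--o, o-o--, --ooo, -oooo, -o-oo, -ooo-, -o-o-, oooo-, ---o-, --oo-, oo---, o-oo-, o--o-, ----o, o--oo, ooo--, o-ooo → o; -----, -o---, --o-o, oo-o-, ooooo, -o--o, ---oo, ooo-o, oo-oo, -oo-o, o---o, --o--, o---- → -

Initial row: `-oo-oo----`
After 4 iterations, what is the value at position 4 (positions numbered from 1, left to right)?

o

-o--ooo--o
oo-oooooo-
o--oo--o--
--ooooo--o
position 4 holds o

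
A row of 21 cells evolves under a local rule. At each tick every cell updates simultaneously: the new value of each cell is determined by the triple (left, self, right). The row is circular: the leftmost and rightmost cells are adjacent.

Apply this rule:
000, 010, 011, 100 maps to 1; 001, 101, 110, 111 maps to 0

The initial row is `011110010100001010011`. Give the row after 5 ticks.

tick 1: 010001010111101011010
tick 2: 011101010100001010011
tick 3: 010001010111101011010  (repeats tick 1; period 2)
tick 5: 010001010111101011010

010001010111101011010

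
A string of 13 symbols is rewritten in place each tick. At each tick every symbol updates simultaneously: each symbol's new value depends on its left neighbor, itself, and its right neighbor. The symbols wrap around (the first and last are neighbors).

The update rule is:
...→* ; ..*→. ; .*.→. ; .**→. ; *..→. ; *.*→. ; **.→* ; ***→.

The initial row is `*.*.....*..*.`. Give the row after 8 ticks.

..*.******...

tick 1: ....***......
tick 2: ***...*.*****
tick 3: ..*.*........
tick 4: *.....*******
tick 5: *.***........
tick 6: ....*.******.
tick 7: ***........*.
tick 8: ..*.******...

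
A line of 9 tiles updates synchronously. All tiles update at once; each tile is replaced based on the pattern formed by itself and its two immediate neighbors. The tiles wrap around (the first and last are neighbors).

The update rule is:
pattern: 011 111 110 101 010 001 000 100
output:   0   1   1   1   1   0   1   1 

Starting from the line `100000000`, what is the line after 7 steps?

111110111

111111110
011111111
101111111
110111111
111011111
111101111
111110111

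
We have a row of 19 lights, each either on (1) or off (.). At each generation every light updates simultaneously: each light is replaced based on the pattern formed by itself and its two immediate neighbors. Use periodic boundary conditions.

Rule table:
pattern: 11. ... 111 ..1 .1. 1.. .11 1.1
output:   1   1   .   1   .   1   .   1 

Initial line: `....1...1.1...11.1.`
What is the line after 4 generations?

..11..11.11.11.11..

generation 1: 1111.111.1.111.11.1
generation 2: ...11..11.1..11.11.
generation 3: 111.111.11.11.11.11
generation 4: ..11..11.11.11.11..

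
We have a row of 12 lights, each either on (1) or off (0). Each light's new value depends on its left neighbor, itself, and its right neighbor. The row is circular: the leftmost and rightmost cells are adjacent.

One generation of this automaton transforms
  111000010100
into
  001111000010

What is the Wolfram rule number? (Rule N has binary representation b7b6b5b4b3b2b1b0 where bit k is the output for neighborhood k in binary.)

81

position 1: 111 → 0  (bit 7 = 0)
position 2: 110 → 1  (bit 6 = 1)
position 8: 101 → 0  (bit 5 = 0)
position 3: 100 → 1  (bit 4 = 1)
position 0: 011 → 0  (bit 3 = 0)
position 7: 010 → 0  (bit 2 = 0)
position 6: 001 → 0  (bit 1 = 0)
position 4: 000 → 1  (bit 0 = 1)
bits b7..b0 = 01010001 = 81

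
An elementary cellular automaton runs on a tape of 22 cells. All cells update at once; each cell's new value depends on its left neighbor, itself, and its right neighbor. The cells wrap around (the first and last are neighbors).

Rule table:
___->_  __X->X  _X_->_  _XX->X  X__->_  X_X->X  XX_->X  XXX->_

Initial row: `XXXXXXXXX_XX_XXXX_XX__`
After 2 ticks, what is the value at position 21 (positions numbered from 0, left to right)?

tick 1: X_______XXXXXX__XXXX_X
tick 2: X______XX____X_XX__XXX
position 21 holds X

X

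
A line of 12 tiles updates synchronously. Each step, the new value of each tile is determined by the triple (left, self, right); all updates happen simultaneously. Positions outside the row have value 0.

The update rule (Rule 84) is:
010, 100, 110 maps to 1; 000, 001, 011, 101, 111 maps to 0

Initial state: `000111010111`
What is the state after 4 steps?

000001100101

000001010001
000001011001
000001001101
000001100101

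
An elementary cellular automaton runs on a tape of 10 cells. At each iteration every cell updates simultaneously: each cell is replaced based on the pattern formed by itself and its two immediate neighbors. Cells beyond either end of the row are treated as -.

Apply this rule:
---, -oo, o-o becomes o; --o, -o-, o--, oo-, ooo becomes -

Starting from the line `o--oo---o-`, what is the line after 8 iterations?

oooo---o--

---o--o---
oo------oo
o--oooo-o-
---o---o--
oo---o---o
o--o---o--
-----o---o
oooo---o--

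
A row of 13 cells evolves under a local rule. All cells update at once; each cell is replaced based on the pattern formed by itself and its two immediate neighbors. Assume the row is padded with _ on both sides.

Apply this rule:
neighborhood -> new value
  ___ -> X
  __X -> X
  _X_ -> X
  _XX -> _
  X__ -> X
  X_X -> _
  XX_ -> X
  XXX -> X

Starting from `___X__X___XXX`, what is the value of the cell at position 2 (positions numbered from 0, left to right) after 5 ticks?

XXXXXXXXXX_XX
_XXXXXXXXX__X
X_XXXXXXXXXXX
X__XXXXXXXXXX
XXX_XXXXXXXXX
position 2 holds X

X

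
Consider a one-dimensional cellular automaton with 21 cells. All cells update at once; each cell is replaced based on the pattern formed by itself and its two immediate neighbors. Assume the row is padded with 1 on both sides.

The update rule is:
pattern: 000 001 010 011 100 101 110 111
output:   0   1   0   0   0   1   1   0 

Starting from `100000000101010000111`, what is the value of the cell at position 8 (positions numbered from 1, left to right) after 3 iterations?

100000001010100001000
100000010101000010001
100000101010000100010
position 8 holds 0

0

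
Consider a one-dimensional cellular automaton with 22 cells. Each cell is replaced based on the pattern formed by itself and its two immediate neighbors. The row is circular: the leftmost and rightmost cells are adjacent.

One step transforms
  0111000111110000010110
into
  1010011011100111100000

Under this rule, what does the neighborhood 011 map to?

At position 1 the neighborhood is 011; the next row has 0 there.

0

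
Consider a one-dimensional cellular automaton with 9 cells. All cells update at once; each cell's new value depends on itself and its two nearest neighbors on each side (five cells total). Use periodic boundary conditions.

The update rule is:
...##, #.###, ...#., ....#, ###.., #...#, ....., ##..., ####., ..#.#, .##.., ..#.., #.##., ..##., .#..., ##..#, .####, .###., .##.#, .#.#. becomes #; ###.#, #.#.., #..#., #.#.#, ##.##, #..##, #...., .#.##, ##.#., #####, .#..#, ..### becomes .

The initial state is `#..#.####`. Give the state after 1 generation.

##.#.##.#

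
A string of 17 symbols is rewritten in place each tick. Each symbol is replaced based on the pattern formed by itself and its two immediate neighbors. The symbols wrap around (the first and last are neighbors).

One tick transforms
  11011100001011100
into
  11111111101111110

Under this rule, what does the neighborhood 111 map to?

At position 4 the neighborhood is 111; the next row has 1 there.

1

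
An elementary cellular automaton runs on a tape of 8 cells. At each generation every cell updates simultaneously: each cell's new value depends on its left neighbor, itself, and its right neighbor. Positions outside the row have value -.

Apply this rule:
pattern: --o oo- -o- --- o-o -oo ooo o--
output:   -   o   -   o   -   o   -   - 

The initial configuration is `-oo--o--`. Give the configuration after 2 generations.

-oo-oo--

-oo----o
-oo-oo--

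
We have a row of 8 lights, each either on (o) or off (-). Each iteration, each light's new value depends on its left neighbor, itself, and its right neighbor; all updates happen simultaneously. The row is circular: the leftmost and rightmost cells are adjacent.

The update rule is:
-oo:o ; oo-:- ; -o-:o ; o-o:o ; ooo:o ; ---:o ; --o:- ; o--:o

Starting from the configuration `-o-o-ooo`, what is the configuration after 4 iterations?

oooo-ooo

iteration 1: ooooooo-
iteration 2: oooooo-o
iteration 3: ooooo-oo
iteration 4: oooo-ooo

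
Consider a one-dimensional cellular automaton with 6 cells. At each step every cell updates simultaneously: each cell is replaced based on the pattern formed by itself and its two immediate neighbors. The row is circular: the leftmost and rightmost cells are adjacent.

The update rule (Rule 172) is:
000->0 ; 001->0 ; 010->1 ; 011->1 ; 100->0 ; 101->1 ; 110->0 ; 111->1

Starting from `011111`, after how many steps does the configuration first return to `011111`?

6

step 1: 111110
step 2: 111101
step 3: 111011
step 4: 110111
step 5: 101111
step 6: 011111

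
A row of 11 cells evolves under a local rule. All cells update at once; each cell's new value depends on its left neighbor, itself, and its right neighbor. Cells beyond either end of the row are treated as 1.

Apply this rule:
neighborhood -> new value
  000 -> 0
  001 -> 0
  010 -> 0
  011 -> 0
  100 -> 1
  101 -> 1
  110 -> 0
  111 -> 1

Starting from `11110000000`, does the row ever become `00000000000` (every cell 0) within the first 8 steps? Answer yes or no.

no

11101000000
11010100000
10101010000
01010101000
10101010100
01010101010
10101010101
01010101010
step 8 is 01010101010, still not uniform 0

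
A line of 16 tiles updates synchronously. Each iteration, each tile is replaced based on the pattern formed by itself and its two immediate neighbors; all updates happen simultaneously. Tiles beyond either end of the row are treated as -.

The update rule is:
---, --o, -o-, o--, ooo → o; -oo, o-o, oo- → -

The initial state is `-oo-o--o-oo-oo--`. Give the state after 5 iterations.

iteration 1: o---oooo------oo
iteration 2: oooo-oo-oooooo--
iteration 3: -oo------oooo-oo
iteration 4: o--oooooo-oo----
iteration 5: ooo-oooo----oooo

ooo-oooo----oooo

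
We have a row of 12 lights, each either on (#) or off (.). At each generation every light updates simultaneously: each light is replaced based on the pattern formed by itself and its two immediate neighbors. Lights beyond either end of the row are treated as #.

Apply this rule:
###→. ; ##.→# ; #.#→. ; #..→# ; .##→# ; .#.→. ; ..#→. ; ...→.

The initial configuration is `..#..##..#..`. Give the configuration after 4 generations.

#..#.###..#.
##...#.##...
.##....###..
.###...#.##.

.###...#.##.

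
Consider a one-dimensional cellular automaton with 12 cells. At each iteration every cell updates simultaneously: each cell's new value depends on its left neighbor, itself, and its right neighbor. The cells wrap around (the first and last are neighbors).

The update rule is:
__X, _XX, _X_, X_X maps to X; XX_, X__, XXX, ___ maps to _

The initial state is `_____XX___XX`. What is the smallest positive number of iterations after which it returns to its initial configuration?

____XX___XX_
___XX___XX__
__XX___XX___
_XX___XX____
XX___XX_____
X___XX_____X
___XX_____XX
__XX_____XX_
_XX_____XX__
XX_____XX___
X_____XX___X
_____XX___XX

12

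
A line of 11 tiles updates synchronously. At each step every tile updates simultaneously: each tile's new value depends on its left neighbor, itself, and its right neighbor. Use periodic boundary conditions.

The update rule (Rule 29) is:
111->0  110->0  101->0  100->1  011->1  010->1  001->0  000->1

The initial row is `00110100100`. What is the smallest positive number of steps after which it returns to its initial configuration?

2

10100110111
00110100100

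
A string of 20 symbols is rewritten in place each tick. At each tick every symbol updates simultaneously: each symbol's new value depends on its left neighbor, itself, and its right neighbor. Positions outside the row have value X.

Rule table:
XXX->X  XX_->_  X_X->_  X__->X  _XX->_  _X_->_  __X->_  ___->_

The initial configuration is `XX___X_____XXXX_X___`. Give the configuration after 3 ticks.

X___X___X______X____

X_X___X_____XX___X__
___X___X______X___X_
X___X___X______X____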